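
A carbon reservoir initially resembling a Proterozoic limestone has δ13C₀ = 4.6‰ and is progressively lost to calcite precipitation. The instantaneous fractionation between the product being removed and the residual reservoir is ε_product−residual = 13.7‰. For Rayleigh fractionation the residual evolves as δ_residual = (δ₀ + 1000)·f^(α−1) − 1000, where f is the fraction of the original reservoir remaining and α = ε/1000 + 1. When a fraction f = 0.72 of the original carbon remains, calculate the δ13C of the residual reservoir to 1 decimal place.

0.1‰

Rayleigh residual: δ_res = (δ₀ + 1000)·f^(α−1) − 1000
α = ε/1000 + 1 = 1.01370, so α − 1 = 0.01370
f^(α−1) = 0.72^(0.01370) = 0.995510
δ_res = (4.6 + 1000) × 0.995510 − 1000 = 1000.089 − 1000 = 0.09‰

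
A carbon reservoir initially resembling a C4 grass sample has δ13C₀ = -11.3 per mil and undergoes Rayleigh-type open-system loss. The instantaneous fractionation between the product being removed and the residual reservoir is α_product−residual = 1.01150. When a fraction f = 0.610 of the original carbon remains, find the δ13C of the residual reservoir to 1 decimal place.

-16.9 per mil

Rayleigh residual: δ_res = (δ₀ + 1000)·f^(α−1) − 1000
α − 1 = 0.01150
f^(α−1) = 0.610^(0.01150) = 0.994332
δ_res = (-11.3 + 1000) × 0.994332 − 1000 = 983.096 − 1000 = -16.90 per mil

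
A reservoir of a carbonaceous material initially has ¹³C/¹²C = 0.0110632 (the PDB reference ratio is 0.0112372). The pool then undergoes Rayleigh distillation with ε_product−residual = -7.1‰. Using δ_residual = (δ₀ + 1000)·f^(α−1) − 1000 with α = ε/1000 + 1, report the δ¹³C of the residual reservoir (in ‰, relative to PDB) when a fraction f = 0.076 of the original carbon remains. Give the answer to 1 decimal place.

2.7‰

δ₀ = (0.0110632/0.0112372 − 1)×1000 = (0.984516 − 1)×1000 = -15.484‰
α − 1 = ε/1000 = -0.0071
f^(α−1) = 0.076^(-0.0071) = 1.018465
δ_res = (-15.484 + 1000) × 1.018465 − 1000 = 1002.695 − 1000 = 2.70‰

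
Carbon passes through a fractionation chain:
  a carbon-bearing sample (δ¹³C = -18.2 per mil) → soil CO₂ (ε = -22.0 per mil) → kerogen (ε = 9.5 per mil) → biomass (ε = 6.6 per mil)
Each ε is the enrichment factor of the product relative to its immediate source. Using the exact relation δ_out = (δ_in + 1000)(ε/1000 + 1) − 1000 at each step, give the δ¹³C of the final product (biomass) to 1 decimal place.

step 1: δ = (-18.20 + 1000)·(-22.0/1000 + 1) − 1000 = -39.80 per mil
step 2: δ = (-39.80 + 1000)·(9.5/1000 + 1) − 1000 = -30.68 per mil
step 3: δ = (-30.68 + 1000)·(6.6/1000 + 1) − 1000 = -24.28 per mil

-24.3 per mil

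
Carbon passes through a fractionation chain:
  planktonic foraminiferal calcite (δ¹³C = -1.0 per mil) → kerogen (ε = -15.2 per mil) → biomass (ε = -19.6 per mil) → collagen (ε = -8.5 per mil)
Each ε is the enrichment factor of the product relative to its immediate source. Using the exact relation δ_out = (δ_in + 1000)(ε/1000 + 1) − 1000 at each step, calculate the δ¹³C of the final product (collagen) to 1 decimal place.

step 1: δ = (-1.00 + 1000)·(-15.2/1000 + 1) − 1000 = -16.18 per mil
step 2: δ = (-16.18 + 1000)·(-19.6/1000 + 1) − 1000 = -35.47 per mil
step 3: δ = (-35.47 + 1000)·(-8.5/1000 + 1) − 1000 = -43.67 per mil

-43.7 per mil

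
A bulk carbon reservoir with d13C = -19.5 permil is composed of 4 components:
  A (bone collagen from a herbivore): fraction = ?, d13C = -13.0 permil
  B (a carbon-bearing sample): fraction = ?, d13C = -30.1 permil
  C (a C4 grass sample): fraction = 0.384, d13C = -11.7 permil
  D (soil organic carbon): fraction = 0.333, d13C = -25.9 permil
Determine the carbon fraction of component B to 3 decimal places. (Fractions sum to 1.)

Let f_B and f_A be the unknown fractions; fractions sum to 1 so f_B + f_A = 0.283.
Mass balance: Σ fᵢ·δᵢ = δ_bulk ⇒ f_B·(-30.1) + f_A·(-13.0) = -19.5 − (-13.117) = -6.383
Substitute f_A = 0.283 − f_B:
f_B·(-30.1 − -13.0) = -6.383 − 0.283×(-13.0) = -2.704
f_B = -2.704 / -17.1 = 0.1581

0.158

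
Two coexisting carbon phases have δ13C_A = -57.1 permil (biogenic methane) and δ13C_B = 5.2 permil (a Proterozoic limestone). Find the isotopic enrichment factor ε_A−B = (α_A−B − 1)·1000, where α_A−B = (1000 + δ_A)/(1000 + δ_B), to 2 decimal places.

-61.98 permil

α_A−B = (1000 + -57.1) / (1000 + 5.2) = 942.9 / 1005.2 = 0.938022
ε_A−B = (0.938022 − 1) × 1000 = -61.978 permil
(The approximation ε ≈ δ_A − δ_B would give -62.3 permil.)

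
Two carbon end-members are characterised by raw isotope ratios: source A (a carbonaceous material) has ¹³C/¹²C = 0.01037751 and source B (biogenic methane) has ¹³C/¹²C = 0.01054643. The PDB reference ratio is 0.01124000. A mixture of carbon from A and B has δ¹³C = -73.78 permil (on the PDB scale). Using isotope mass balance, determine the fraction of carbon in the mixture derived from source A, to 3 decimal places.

0.803

δ_A = (0.01037751/0.01124000 − 1)×1000 = (0.923266 − 1)×1000 = -76.734 permil
δ_B = (0.01054643/0.01124000 − 1)×1000 = (0.938294 − 1)×1000 = -61.706 permil
f_A = (δ_mix − δ_B)/(δ_A − δ_B) = (-73.78 − (-61.706))/(-76.734 − (-61.706))
f_A = -12.074 / -15.028 = 0.8034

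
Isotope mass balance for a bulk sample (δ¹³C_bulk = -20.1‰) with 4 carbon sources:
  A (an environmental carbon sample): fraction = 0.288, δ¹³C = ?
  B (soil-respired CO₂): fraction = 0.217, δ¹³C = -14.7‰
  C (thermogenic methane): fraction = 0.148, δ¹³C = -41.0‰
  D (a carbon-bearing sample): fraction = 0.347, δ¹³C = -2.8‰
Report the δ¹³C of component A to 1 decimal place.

-34.3‰

Isotope mass balance: δ_bulk = Σ fᵢ·δᵢ.
-20.1 = 0.288×δ_A + 0.217×(-14.7) + 0.148×(-41.0) + 0.347×(-2.8)
0.288·δ_A = -20.1 − (-10.229) = -9.871
δ_A = -9.871 / 0.288 = -34.27‰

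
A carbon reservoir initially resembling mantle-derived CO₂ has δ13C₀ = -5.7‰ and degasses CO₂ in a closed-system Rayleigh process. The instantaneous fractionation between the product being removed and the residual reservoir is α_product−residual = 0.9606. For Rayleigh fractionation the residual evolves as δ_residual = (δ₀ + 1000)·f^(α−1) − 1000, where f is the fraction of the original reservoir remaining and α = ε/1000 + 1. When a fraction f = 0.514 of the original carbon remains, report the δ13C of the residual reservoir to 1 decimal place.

20.7‰

Rayleigh residual: δ_res = (δ₀ + 1000)·f^(α−1) − 1000
α − 1 = -0.03940
f^(α−1) = 0.514^(-0.03940) = 1.026569
δ_res = (-5.7 + 1000) × 1.026569 − 1000 = 1020.717 − 1000 = 20.72‰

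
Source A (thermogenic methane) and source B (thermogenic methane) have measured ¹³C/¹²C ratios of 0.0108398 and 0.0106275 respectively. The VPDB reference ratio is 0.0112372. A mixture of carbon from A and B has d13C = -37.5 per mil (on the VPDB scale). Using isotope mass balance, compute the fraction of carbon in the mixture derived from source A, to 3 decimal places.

δ_A = (0.0108398/0.0112372 − 1)×1000 = (0.964635 − 1)×1000 = -35.365 per mil
δ_B = (0.0106275/0.0112372 − 1)×1000 = (0.945743 − 1)×1000 = -54.257 per mil
f_A = (δ_mix − δ_B)/(δ_A − δ_B) = (-37.5 − (-54.257))/(-35.365 − (-54.257))
f_A = 16.757 / 18.893 = 0.8870

0.887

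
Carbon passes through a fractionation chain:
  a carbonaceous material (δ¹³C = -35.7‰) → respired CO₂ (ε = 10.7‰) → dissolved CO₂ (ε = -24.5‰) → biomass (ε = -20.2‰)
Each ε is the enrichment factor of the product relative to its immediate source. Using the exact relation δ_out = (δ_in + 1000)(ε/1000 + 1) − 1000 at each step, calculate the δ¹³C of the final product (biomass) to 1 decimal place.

-68.5‰

step 1: δ = (-35.70 + 1000)·(10.7/1000 + 1) − 1000 = -25.38‰
step 2: δ = (-25.38 + 1000)·(-24.5/1000 + 1) − 1000 = -49.26‰
step 3: δ = (-49.26 + 1000)·(-20.2/1000 + 1) − 1000 = -68.47‰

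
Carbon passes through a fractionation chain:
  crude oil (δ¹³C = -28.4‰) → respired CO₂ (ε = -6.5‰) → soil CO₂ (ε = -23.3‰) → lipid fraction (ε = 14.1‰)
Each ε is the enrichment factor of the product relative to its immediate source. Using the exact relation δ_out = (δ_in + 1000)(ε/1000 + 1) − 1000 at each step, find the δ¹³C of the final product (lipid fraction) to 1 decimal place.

step 1: δ = (-28.40 + 1000)·(-6.5/1000 + 1) − 1000 = -34.72‰
step 2: δ = (-34.72 + 1000)·(-23.3/1000 + 1) − 1000 = -57.21‰
step 3: δ = (-57.21 + 1000)·(14.1/1000 + 1) − 1000 = -43.91‰

-43.9‰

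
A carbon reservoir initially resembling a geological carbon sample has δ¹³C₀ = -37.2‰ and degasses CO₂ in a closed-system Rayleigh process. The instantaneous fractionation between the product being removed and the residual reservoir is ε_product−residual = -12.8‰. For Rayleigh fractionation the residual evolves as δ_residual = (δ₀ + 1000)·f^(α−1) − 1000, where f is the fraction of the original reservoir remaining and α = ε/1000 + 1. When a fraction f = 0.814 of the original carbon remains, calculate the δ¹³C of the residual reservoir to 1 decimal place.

-34.7‰

Rayleigh residual: δ_res = (δ₀ + 1000)·f^(α−1) − 1000
α = ε/1000 + 1 = 0.98720, so α − 1 = -0.01280
f^(α−1) = 0.814^(-0.01280) = 1.002638
δ_res = (-37.2 + 1000) × 1.002638 − 1000 = 965.340 − 1000 = -34.66‰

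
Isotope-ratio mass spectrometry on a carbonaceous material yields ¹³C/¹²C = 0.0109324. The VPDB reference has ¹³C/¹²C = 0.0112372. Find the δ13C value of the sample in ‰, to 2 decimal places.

δ13C = (R_sample / R_standard − 1) × 1000
R_sample / R_standard = 0.0109324 / 0.0112372 = 0.972876
δ13C = (0.972876 − 1) × 1000 = -27.124‰

-27.12‰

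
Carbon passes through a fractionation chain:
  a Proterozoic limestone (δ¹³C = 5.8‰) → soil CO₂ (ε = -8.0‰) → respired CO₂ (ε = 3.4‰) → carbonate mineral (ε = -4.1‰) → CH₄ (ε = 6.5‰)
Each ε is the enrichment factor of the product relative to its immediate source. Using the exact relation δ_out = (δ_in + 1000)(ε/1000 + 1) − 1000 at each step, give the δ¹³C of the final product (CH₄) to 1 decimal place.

3.5‰

step 1: δ = (5.80 + 1000)·(-8.0/1000 + 1) − 1000 = -2.25‰
step 2: δ = (-2.25 + 1000)·(3.4/1000 + 1) − 1000 = 1.15‰
step 3: δ = (1.15 + 1000)·(-4.1/1000 + 1) − 1000 = -2.96‰
step 4: δ = (-2.96 + 1000)·(6.5/1000 + 1) − 1000 = 3.52‰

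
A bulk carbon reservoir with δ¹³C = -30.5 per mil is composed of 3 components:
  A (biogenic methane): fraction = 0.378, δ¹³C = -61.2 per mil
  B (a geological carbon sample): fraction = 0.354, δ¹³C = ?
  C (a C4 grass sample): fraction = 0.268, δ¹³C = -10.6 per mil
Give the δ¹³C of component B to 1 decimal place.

Isotope mass balance: δ_bulk = Σ fᵢ·δᵢ.
-30.5 = 0.378×(-61.2) + 0.354×δ_B + 0.268×(-10.6)
0.354·δ_B = -30.5 − (-25.974) = -4.526
δ_B = -4.526 / 0.354 = -12.78 per mil

-12.8 per mil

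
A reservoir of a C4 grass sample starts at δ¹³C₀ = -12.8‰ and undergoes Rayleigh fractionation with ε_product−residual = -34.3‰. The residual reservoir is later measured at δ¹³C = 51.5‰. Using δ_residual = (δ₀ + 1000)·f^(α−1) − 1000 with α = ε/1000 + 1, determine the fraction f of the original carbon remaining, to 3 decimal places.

α − 1 = ε/1000 = -0.0343
(δ_res + 1000)/(δ₀ + 1000) = (51.5 + 1000)/(-12.8 + 1000) = 1051.5/987.2 = 1.065134
f = 1.065134^(1/-0.0343) = exp(ln(1.065134)/-0.0343) = exp(0.06310/-0.0343)
f = exp(-1.8397) = 0.1589

0.159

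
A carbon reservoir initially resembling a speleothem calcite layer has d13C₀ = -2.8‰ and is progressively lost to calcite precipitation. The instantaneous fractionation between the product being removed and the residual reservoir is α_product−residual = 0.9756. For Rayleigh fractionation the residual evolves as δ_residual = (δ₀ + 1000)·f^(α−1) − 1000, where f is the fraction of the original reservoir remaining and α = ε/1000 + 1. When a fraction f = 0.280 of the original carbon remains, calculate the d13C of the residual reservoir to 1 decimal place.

28.7‰

Rayleigh residual: δ_res = (δ₀ + 1000)·f^(α−1) − 1000
α − 1 = -0.02440
f^(α−1) = 0.280^(-0.02440) = 1.031548
δ_res = (-2.8 + 1000) × 1.031548 − 1000 = 1028.659 − 1000 = 28.66‰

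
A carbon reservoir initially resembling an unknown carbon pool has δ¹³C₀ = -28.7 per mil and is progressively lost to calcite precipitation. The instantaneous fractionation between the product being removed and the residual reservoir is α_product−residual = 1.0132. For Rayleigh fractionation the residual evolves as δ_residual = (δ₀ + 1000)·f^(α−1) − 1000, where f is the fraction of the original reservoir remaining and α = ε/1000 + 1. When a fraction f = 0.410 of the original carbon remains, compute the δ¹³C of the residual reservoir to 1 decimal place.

Rayleigh residual: δ_res = (δ₀ + 1000)·f^(α−1) − 1000
α − 1 = 0.01320
f^(α−1) = 0.410^(0.01320) = 0.988300
δ_res = (-28.7 + 1000) × 0.988300 − 1000 = 959.936 − 1000 = -40.06 per mil

-40.1 per mil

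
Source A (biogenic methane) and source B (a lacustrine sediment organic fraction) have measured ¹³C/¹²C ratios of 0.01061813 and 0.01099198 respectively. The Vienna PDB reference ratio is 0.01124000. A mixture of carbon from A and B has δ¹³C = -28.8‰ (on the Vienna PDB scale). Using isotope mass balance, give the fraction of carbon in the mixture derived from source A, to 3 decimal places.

δ_A = (0.01061813/0.01124000 − 1)×1000 = (0.944673 − 1)×1000 = -55.327‰
δ_B = (0.01099198/0.01124000 − 1)×1000 = (0.977934 − 1)×1000 = -22.066‰
f_A = (δ_mix − δ_B)/(δ_A − δ_B) = (-28.8 − (-22.066))/(-55.327 − (-22.066))
f_A = -6.734 / -33.261 = 0.2025

0.202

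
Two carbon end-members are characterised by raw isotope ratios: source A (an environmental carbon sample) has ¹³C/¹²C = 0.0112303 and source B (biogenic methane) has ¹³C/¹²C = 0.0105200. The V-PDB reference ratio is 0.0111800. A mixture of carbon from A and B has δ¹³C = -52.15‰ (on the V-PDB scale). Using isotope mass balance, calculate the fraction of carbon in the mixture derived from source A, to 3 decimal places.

0.108

δ_A = (0.0112303/0.0111800 − 1)×1000 = (1.004499 − 1)×1000 = 4.499‰
δ_B = (0.0105200/0.0111800 − 1)×1000 = (0.940966 − 1)×1000 = -59.034‰
f_A = (δ_mix − δ_B)/(δ_A − δ_B) = (-52.15 − (-59.034))/(4.499 − (-59.034))
f_A = 6.884 / 63.533 = 0.1084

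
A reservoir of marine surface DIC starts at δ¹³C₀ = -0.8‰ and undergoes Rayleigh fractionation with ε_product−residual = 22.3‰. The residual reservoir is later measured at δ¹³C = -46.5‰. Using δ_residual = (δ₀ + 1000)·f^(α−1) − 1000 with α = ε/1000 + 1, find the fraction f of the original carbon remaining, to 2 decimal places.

α − 1 = ε/1000 = 0.0223
(δ_res + 1000)/(δ₀ + 1000) = (-46.5 + 1000)/(-0.8 + 1000) = 953.5/999.2 = 0.954263
f = 0.954263^(1/0.0223) = exp(ln(0.954263)/0.0223) = exp(-0.04682/0.0223)
f = exp(-2.0994) = 0.1225

0.12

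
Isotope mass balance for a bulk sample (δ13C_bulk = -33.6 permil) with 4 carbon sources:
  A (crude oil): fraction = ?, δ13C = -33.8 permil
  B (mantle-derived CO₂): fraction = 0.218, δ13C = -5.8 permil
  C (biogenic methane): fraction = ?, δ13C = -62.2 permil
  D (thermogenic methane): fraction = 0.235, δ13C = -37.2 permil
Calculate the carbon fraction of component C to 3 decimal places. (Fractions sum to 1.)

Let f_C and f_A be the unknown fractions; fractions sum to 1 so f_C + f_A = 0.547.
Mass balance: Σ fᵢ·δᵢ = δ_bulk ⇒ f_C·(-62.2) + f_A·(-33.8) = -33.6 − (-10.006) = -23.594
Substitute f_A = 0.547 − f_C:
f_C·(-62.2 − -33.8) = -23.594 − 0.547×(-33.8) = -5.105
f_C = -5.105 / -28.4 = 0.1798

0.180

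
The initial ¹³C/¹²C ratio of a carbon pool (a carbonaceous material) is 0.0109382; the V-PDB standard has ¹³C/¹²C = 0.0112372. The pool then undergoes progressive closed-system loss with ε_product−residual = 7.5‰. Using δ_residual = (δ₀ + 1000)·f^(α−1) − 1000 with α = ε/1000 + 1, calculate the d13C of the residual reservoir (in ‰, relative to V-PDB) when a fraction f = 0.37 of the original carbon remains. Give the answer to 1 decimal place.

-33.8‰

δ₀ = (0.0109382/0.0112372 − 1)×1000 = (0.973392 − 1)×1000 = -26.608‰
α − 1 = ε/1000 = 0.0075
f^(α−1) = 0.37^(0.0075) = 0.992571
δ_res = (-26.608 + 1000) × 0.992571 − 1000 = 966.160 − 1000 = -33.84‰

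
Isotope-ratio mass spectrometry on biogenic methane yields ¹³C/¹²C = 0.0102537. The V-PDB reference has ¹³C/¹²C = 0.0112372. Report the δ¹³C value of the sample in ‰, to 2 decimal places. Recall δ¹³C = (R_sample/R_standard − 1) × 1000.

-87.52‰

δ¹³C = (R_sample / R_standard − 1) × 1000
R_sample / R_standard = 0.0102537 / 0.0112372 = 0.912478
δ¹³C = (0.912478 − 1) × 1000 = -87.522‰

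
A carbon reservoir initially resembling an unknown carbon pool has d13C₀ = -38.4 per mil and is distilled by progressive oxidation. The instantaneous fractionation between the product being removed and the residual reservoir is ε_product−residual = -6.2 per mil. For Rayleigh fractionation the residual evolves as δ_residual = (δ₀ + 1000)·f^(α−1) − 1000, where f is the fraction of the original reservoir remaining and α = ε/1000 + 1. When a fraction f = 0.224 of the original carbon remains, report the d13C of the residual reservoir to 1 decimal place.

Rayleigh residual: δ_res = (δ₀ + 1000)·f^(α−1) − 1000
α = ε/1000 + 1 = 0.99380, so α − 1 = -0.00620
f^(α−1) = 0.224^(-0.00620) = 1.009319
δ_res = (-38.4 + 1000) × 1.009319 − 1000 = 970.561 − 1000 = -29.44 per mil

-29.4 per mil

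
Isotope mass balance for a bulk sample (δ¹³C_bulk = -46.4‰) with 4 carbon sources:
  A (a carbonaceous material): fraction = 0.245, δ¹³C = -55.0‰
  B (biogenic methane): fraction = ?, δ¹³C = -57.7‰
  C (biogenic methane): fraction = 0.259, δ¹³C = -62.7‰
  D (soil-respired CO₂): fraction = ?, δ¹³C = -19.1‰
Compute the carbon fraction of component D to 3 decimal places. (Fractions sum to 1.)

Let f_D and f_B be the unknown fractions; fractions sum to 1 so f_D + f_B = 0.496.
Mass balance: Σ fᵢ·δᵢ = δ_bulk ⇒ f_D·(-19.1) + f_B·(-57.7) = -46.4 − (-29.714) = -16.686
Substitute f_B = 0.496 − f_D:
f_D·(-19.1 − -57.7) = -16.686 − 0.496×(-57.7) = 11.934
f_D = 11.934 / 38.6 = 0.3092

0.309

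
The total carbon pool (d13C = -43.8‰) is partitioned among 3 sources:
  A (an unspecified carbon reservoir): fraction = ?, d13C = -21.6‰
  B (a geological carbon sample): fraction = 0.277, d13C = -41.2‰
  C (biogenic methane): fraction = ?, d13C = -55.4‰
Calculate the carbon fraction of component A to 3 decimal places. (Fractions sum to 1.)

Let f_A and f_C be the unknown fractions; fractions sum to 1 so f_A + f_C = 0.723.
Mass balance: Σ fᵢ·δᵢ = δ_bulk ⇒ f_A·(-21.6) + f_C·(-55.4) = -43.8 − (-11.412) = -32.388
Substitute f_C = 0.723 − f_A:
f_A·(-21.6 − -55.4) = -32.388 − 0.723×(-55.4) = 7.667
f_A = 7.667 / 33.8 = 0.2268

0.227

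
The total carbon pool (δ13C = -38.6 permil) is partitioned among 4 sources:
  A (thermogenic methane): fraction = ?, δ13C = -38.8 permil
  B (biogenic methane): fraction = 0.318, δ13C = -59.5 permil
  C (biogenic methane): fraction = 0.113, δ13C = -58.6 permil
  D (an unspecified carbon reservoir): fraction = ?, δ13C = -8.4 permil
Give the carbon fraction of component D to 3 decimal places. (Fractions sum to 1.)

0.297

Let f_D and f_A be the unknown fractions; fractions sum to 1 so f_D + f_A = 0.569.
Mass balance: Σ fᵢ·δᵢ = δ_bulk ⇒ f_D·(-8.4) + f_A·(-38.8) = -38.6 − (-25.543) = -13.057
Substitute f_A = 0.569 − f_D:
f_D·(-8.4 − -38.8) = -13.057 − 0.569×(-38.8) = 9.020
f_D = 9.020 / 30.4 = 0.2967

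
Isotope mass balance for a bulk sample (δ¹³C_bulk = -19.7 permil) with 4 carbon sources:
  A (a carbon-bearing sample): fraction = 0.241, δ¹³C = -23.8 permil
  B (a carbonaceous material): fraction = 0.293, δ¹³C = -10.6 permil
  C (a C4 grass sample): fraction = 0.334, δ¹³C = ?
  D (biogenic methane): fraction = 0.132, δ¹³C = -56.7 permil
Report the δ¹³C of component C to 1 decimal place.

Isotope mass balance: δ_bulk = Σ fᵢ·δᵢ.
-19.7 = 0.241×(-23.8) + 0.293×(-10.6) + 0.334×δ_C + 0.132×(-56.7)
0.334·δ_C = -19.7 − (-16.326) = -3.374
δ_C = -3.374 / 0.334 = -10.10 permil

-10.1 permil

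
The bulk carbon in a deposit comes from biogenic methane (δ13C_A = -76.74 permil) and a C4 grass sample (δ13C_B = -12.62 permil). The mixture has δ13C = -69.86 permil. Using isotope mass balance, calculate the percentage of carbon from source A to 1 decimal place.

89.3%

δ_mix = f_A·δ_A + (1 − f_A)·δ_B  ⇒  f_A = (δ_mix − δ_B)/(δ_A − δ_B)
f_A = (-69.86 − (-12.62)) / (-76.74 − (-12.62))
f_A = -57.24 / -64.12 = 0.8927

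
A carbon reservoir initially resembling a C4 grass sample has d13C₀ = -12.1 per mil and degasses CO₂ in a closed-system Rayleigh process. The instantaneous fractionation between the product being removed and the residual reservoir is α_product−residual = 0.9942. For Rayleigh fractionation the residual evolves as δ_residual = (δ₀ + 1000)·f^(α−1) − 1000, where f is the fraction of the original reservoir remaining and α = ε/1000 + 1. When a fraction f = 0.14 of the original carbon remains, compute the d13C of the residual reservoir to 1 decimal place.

Rayleigh residual: δ_res = (δ₀ + 1000)·f^(α−1) − 1000
α − 1 = -0.00580
f^(α−1) = 0.14^(-0.00580) = 1.011469
δ_res = (-12.1 + 1000) × 1.011469 − 1000 = 999.230 − 1000 = -0.77 per mil

-0.8 per mil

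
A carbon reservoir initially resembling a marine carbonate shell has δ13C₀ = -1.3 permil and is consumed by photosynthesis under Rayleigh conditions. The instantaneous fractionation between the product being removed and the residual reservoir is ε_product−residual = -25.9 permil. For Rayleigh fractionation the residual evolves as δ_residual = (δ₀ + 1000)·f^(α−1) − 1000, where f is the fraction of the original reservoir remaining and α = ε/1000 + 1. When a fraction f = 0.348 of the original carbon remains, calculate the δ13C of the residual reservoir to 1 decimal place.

26.4 permil

Rayleigh residual: δ_res = (δ₀ + 1000)·f^(α−1) − 1000
α = ε/1000 + 1 = 0.97410, so α − 1 = -0.02590
f^(α−1) = 0.348^(-0.02590) = 1.027716
δ_res = (-1.3 + 1000) × 1.027716 − 1000 = 1026.380 − 1000 = 26.38 permil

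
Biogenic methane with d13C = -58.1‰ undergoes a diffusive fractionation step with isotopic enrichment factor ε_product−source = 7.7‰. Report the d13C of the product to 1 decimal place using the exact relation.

Exactly, δ_product = (δ_source + 1000)·(ε/1000 + 1) − 1000.
δ_product = (-58.1 + 1000) × (7.7/1000 + 1) − 1000
δ_product = -50.85‰

-50.8‰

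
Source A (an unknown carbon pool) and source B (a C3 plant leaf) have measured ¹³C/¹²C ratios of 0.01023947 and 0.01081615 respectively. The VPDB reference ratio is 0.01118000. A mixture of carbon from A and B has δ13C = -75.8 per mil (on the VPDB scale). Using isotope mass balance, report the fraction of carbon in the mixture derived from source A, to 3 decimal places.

0.839

δ_A = (0.01023947/0.01118000 − 1)×1000 = (0.915874 − 1)×1000 = -84.126 per mil
δ_B = (0.01081615/0.01118000 − 1)×1000 = (0.967455 − 1)×1000 = -32.545 per mil
f_A = (δ_mix − δ_B)/(δ_A − δ_B) = (-75.8 − (-32.545))/(-84.126 − (-32.545))
f_A = -43.255 / -51.581 = 0.8386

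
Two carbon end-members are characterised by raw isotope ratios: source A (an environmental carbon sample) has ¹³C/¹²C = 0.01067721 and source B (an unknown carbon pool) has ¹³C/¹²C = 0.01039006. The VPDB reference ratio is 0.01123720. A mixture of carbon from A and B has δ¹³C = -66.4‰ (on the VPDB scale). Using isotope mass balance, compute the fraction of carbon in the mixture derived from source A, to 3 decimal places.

δ_A = (0.01067721/0.01123720 − 1)×1000 = (0.950166 − 1)×1000 = -49.834‰
δ_B = (0.01039006/0.01123720 − 1)×1000 = (0.924613 − 1)×1000 = -75.387‰
f_A = (δ_mix − δ_B)/(δ_A − δ_B) = (-66.4 − (-75.387))/(-49.834 − (-75.387))
f_A = 8.987 / 25.554 = 0.3517

0.352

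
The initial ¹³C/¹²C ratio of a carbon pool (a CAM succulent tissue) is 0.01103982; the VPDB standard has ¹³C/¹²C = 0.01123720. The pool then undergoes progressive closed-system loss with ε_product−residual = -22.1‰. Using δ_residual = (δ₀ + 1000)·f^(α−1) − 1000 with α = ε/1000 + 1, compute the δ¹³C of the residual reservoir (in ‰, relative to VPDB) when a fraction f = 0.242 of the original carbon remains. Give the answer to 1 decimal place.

13.7‰

δ₀ = (0.01103982/0.01123720 − 1)×1000 = (0.982435 − 1)×1000 = -17.565‰
α − 1 = ε/1000 = -0.0221
f^(α−1) = 0.242^(-0.0221) = 1.031853
δ_res = (-17.565 + 1000) × 1.031853 − 1000 = 1013.728 − 1000 = 13.73‰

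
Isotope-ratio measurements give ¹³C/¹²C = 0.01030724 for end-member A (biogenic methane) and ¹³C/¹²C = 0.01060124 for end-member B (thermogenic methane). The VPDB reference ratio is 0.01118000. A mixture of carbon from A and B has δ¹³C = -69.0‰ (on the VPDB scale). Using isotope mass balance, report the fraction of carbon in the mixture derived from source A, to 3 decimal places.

δ_A = (0.01030724/0.01118000 − 1)×1000 = (0.921936 − 1)×1000 = -78.064‰
δ_B = (0.01060124/0.01118000 − 1)×1000 = (0.948233 − 1)×1000 = -51.767‰
f_A = (δ_mix − δ_B)/(δ_A − δ_B) = (-69.0 − (-51.767))/(-78.064 − (-51.767))
f_A = -17.233 / -26.297 = 0.6553

0.655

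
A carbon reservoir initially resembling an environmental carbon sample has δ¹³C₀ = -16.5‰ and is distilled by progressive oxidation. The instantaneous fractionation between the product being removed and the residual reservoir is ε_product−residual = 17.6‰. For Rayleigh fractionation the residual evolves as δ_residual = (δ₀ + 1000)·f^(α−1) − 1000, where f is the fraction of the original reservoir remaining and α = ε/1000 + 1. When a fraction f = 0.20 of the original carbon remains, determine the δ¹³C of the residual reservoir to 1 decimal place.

Rayleigh residual: δ_res = (δ₀ + 1000)·f^(α−1) − 1000
α = ε/1000 + 1 = 1.01760, so α − 1 = 0.01760
f^(α−1) = 0.20^(0.01760) = 0.972071
δ_res = (-16.5 + 1000) × 0.972071 − 1000 = 956.032 − 1000 = -43.97‰

-44.0‰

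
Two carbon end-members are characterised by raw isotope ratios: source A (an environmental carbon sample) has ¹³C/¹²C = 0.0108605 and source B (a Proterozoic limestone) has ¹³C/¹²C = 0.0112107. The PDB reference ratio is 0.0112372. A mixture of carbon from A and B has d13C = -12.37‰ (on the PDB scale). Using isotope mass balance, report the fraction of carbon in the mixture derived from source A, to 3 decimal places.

δ_A = (0.0108605/0.0112372 − 1)×1000 = (0.966477 − 1)×1000 = -33.523‰
δ_B = (0.0112107/0.0112372 − 1)×1000 = (0.997642 − 1)×1000 = -2.358‰
f_A = (δ_mix − δ_B)/(δ_A − δ_B) = (-12.37 − (-2.358))/(-33.523 − (-2.358))
f_A = -10.012 / -31.164 = 0.3213

0.321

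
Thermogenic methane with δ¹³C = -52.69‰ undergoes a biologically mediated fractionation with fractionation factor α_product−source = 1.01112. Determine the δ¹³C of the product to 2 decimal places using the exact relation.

-42.16‰

δ_product = (δ_source + 1000)·α − 1000
δ_product = (-52.69 + 1000) × 1.01112 − 1000
δ_product = 957.844 − 1000 = -42.156‰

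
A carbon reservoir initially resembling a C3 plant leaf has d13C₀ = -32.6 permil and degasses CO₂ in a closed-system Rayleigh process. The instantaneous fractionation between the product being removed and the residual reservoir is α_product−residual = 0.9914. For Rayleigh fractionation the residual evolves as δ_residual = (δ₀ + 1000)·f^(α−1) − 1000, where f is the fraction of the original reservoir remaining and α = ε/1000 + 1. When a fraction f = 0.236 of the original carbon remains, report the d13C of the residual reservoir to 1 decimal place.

-20.5 permil

Rayleigh residual: δ_res = (δ₀ + 1000)·f^(α−1) − 1000
α − 1 = -0.00860
f^(α−1) = 0.236^(-0.00860) = 1.012495
δ_res = (-32.6 + 1000) × 1.012495 − 1000 = 979.488 − 1000 = -20.51 permil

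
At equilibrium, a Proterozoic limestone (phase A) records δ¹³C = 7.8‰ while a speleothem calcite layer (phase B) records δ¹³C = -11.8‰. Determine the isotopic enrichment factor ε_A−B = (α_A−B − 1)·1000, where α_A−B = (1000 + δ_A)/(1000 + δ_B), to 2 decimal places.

19.83‰

α_A−B = (1000 + 7.8) / (1000 + -11.8) = 1007.8 / 988.2 = 1.019834
ε_A−B = (1.019834 − 1) × 1000 = 19.834‰
(The approximation ε ≈ δ_A − δ_B would give 19.6‰.)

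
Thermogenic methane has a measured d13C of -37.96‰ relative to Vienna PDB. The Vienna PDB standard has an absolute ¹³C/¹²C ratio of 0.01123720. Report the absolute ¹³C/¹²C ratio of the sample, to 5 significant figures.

R_sample = R_standard × (d13C/1000 + 1)
R_sample = 0.01123720 × (-37.96/1000 + 1) = 0.01123720 × 0.962040
R_sample = 0.0108106

0.010811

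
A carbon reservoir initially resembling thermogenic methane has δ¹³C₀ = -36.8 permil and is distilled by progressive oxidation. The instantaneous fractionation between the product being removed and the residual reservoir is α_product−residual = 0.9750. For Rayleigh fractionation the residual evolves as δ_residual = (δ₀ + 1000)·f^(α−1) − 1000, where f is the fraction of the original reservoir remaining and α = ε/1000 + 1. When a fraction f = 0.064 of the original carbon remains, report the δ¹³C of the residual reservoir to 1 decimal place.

31.7 permil

Rayleigh residual: δ_res = (δ₀ + 1000)·f^(α−1) − 1000
α − 1 = -0.02500
f^(α−1) = 0.064^(-0.02500) = 1.071138
δ_res = (-36.8 + 1000) × 1.071138 − 1000 = 1031.720 − 1000 = 31.72 permil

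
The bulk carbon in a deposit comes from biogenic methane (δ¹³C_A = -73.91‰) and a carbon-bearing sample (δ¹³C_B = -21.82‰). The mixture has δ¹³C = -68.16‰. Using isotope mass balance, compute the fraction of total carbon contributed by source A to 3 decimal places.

0.890

δ_mix = f_A·δ_A + (1 − f_A)·δ_B  ⇒  f_A = (δ_mix − δ_B)/(δ_A − δ_B)
f_A = (-68.16 − (-21.82)) / (-73.91 − (-21.82))
f_A = -46.34 / -52.09 = 0.8896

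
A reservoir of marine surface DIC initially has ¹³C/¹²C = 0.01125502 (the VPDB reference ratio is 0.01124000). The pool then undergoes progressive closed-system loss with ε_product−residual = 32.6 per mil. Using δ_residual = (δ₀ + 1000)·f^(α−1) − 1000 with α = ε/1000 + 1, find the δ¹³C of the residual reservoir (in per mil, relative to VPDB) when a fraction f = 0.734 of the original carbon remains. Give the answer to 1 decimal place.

δ₀ = (0.01125502/0.01124000 − 1)×1000 = (1.001336 − 1)×1000 = 1.336 per mil
α − 1 = ε/1000 = 0.0326
f^(α−1) = 0.734^(0.0326) = 0.989969
δ_res = (1.336 + 1000) × 0.989969 − 1000 = 991.292 − 1000 = -8.71 per mil

-8.7 per mil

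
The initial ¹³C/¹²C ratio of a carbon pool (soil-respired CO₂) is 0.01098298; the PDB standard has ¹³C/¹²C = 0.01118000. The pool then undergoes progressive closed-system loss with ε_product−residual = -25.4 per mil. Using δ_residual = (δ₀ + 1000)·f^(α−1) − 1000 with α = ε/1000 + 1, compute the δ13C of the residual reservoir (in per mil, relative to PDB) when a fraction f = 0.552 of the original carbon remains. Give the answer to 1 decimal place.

δ₀ = (0.01098298/0.01118000 − 1)×1000 = (0.982377 − 1)×1000 = -17.623 per mil
α − 1 = ε/1000 = -0.0254
f^(α−1) = 0.552^(-0.0254) = 1.015207
δ_res = (-17.623 + 1000) × 1.015207 − 1000 = 997.317 − 1000 = -2.68 per mil

-2.7 per mil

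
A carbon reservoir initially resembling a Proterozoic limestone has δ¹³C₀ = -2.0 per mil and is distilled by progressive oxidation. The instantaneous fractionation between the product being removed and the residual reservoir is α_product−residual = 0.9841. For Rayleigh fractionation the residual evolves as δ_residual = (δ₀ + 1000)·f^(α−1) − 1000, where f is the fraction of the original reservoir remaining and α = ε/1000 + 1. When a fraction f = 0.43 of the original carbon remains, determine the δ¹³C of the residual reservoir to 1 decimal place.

Rayleigh residual: δ_res = (δ₀ + 1000)·f^(α−1) − 1000
α − 1 = -0.01590
f^(α−1) = 0.43^(-0.01590) = 1.013510
δ_res = (-2.0 + 1000) × 1.013510 − 1000 = 1011.483 − 1000 = 11.48 per mil

11.5 per mil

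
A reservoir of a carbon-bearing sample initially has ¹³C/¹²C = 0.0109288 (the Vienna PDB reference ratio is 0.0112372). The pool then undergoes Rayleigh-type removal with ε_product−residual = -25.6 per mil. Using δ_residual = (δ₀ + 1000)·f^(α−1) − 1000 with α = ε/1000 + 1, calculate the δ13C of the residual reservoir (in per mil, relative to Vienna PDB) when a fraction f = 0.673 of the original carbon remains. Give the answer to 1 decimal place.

δ₀ = (0.0109288/0.0112372 − 1)×1000 = (0.972555 − 1)×1000 = -27.445 per mil
α − 1 = ε/1000 = -0.0256
f^(α−1) = 0.673^(-0.0256) = 1.010189
δ_res = (-27.445 + 1000) × 1.010189 − 1000 = 982.465 − 1000 = -17.53 per mil

-17.5 per mil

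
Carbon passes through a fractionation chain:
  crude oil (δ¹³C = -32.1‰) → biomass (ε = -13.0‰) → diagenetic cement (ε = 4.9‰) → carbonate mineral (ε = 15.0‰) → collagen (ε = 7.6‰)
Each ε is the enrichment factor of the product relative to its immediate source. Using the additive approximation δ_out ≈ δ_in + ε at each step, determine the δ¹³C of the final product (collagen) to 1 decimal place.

-17.6‰

step 1: δ ≈ -32.1 + (-13.0) = -45.1‰
step 2: δ ≈ -45.1 + (4.9) = -40.2‰
step 3: δ ≈ -40.2 + (15.0) = -25.2‰
step 4: δ ≈ -25.2 + (7.6) = -17.6‰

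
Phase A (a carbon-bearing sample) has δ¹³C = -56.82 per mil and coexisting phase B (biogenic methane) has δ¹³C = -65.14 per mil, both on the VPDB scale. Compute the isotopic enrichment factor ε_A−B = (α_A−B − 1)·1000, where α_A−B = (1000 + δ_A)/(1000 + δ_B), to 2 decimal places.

α_A−B = (1000 + -56.82) / (1000 + -65.14) = 943.18 / 934.86 = 1.008900
ε_A−B = (1.008900 − 1) × 1000 = 8.900 per mil
(The approximation ε ≈ δ_A − δ_B would give 8.32 per mil.)

8.90 per mil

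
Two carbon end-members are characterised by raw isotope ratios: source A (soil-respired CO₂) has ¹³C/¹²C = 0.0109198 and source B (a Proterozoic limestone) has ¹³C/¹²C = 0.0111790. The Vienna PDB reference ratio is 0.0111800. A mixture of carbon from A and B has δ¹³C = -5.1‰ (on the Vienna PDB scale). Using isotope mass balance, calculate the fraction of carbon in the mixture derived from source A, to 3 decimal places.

0.216

δ_A = (0.0109198/0.0111800 − 1)×1000 = (0.976726 − 1)×1000 = -23.274‰
δ_B = (0.0111790/0.0111800 − 1)×1000 = (0.999911 − 1)×1000 = -0.089‰
f_A = (δ_mix − δ_B)/(δ_A − δ_B) = (-5.1 − (-0.089))/(-23.274 − (-0.089))
f_A = -5.011 / -23.184 = 0.2161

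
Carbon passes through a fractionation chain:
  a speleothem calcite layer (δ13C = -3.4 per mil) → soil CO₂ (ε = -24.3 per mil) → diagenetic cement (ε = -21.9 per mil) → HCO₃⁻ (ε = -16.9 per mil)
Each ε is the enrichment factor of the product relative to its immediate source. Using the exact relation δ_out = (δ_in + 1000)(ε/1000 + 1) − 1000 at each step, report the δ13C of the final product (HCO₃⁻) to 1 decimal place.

step 1: δ = (-3.40 + 1000)·(-24.3/1000 + 1) − 1000 = -27.62 per mil
step 2: δ = (-27.62 + 1000)·(-21.9/1000 + 1) − 1000 = -48.91 per mil
step 3: δ = (-48.91 + 1000)·(-16.9/1000 + 1) − 1000 = -64.99 per mil

-65.0 per mil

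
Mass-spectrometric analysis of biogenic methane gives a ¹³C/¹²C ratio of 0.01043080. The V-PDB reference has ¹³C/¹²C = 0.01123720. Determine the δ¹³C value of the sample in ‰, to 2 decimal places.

δ¹³C = (R_sample / R_standard − 1) × 1000
R_sample / R_standard = 0.01043080 / 0.01123720 = 0.928238
δ¹³C = (0.928238 − 1) × 1000 = -71.762‰

-71.76‰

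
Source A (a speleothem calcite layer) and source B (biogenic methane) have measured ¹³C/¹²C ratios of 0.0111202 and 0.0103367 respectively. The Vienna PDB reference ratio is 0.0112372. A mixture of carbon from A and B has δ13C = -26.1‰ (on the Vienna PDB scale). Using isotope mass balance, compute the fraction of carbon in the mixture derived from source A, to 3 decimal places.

0.775

δ_A = (0.0111202/0.0112372 − 1)×1000 = (0.989588 − 1)×1000 = -10.412‰
δ_B = (0.0103367/0.0112372 − 1)×1000 = (0.919864 − 1)×1000 = -80.136‰
f_A = (δ_mix − δ_B)/(δ_A − δ_B) = (-26.1 − (-80.136))/(-10.412 − (-80.136))
f_A = 54.036 / 69.724 = 0.7750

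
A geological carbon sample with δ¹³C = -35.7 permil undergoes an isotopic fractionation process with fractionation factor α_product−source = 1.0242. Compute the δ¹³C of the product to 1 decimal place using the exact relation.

δ_product = (δ_source + 1000)·α − 1000
δ_product = (-35.7 + 1000) × 1.0242 − 1000
δ_product = 987.636 − 1000 = -12.36 permil

-12.4 permil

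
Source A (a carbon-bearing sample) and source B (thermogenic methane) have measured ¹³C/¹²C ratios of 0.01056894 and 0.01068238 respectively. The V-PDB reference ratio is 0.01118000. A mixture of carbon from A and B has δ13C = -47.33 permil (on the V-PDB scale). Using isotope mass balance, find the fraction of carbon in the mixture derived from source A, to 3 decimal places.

δ_A = (0.01056894/0.01118000 − 1)×1000 = (0.945343 − 1)×1000 = -54.657 permil
δ_B = (0.01068238/0.01118000 − 1)×1000 = (0.955490 − 1)×1000 = -44.510 permil
f_A = (δ_mix − δ_B)/(δ_A − δ_B) = (-47.33 − (-44.510))/(-54.657 − (-44.510))
f_A = -2.820 / -10.147 = 0.2779

0.278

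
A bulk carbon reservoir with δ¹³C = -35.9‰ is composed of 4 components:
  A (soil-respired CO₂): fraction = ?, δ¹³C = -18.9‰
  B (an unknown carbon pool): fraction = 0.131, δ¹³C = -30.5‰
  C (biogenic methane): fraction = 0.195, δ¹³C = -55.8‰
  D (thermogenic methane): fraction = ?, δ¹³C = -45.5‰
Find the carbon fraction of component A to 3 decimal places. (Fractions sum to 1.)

0.363

Let f_A and f_D be the unknown fractions; fractions sum to 1 so f_A + f_D = 0.674.
Mass balance: Σ fᵢ·δᵢ = δ_bulk ⇒ f_A·(-18.9) + f_D·(-45.5) = -35.9 − (-14.877) = -21.023
Substitute f_D = 0.674 − f_A:
f_A·(-18.9 − -45.5) = -21.023 − 0.674×(-45.5) = 9.644
f_A = 9.644 / 26.6 = 0.3625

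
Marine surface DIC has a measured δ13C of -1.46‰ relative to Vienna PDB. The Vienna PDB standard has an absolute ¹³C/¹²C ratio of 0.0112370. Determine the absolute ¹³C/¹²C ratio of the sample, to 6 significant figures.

0.0112206

R_sample = R_standard × (δ13C/1000 + 1)
R_sample = 0.0112370 × (-1.46/1000 + 1) = 0.0112370 × 0.998540
R_sample = 0.0112206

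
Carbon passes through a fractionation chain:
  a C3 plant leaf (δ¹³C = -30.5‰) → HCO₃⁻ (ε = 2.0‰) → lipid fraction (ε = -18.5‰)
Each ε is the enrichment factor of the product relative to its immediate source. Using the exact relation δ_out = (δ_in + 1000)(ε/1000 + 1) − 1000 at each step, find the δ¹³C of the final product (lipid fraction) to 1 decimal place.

-46.5‰

step 1: δ = (-30.50 + 1000)·(2.0/1000 + 1) − 1000 = -28.56‰
step 2: δ = (-28.56 + 1000)·(-18.5/1000 + 1) − 1000 = -46.53‰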